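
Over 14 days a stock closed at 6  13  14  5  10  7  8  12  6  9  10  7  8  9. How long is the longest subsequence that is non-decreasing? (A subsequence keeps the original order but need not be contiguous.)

Track the smallest tail for each achievable length (allowing ties):
6 → extends → [6]
13 → extends → [6, 13]
14 → extends → [6, 13, 14]
5 → replaces 6 → [5, 13, 14]
10 → replaces 13 → [5, 10, 14]
7 → replaces 10 → [5, 7, 14]
8 → replaces 14 → [5, 7, 8]
12 → extends → [5, 7, 8, 12]
6 → replaces 7 → [5, 6, 8, 12]
9 → replaces 12 → [5, 6, 8, 9]
10 → extends → [5, 6, 8, 9, 10]
7 → replaces 8 → [5, 6, 7, 9, 10]
8 → replaces 9 → [5, 6, 7, 8, 10]
9 → replaces 10 → [5, 6, 7, 8, 9]
Five tails, so the longest non-decreasing subsequence has length 5 (e.g. 6, 7, 8, 9, 10).

5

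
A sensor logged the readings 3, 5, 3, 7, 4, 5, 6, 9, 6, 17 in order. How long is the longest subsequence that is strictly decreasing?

Let dp[i] be the longest strictly decreasing subsequence ending at i:
i:      1  2  3  4  5  6  7  8  9 10
a[i]:   3  5  3  7  4  5  6  9  6 17
dp:     1  1  2  1  2  2  2  1  2  1
Maximum is 2.

2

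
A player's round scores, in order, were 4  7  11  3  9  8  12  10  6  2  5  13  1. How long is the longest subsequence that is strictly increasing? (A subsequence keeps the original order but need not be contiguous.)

Let dp[i] be the length of the longest such subsequence ending at index i:
i:      1  2  3  4  5  6  7  8  9 10 11 12 13
a[i]:   4  7 11  3  9  8 12 10  6  2  5 13  1
dp:     1  2  3  1  3  3  4  4  2  1  2  5  1
Maximum dp value is 5.

5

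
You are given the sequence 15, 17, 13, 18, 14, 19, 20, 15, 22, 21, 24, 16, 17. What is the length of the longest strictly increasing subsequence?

Track the smallest tail for each achievable length (strict):
15 → extends → [15]
17 → extends → [15, 17]
13 → replaces 15 → [13, 17]
18 → extends → [13, 17, 18]
14 → replaces 17 → [13, 14, 18]
19 → extends → [13, 14, 18, 19]
20 → extends → [13, 14, 18, 19, 20]
15 → replaces 18 → [13, 14, 15, 19, 20]
22 → extends → [13, 14, 15, 19, 20, 22]
21 → replaces 22 → [13, 14, 15, 19, 20, 21]
24 → extends → [13, 14, 15, 19, 20, 21, 24]
16 → replaces 19 → [13, 14, 15, 16, 20, 21, 24]
17 → replaces 20 → [13, 14, 15, 16, 17, 21, 24]
Seven tails, so the longest strictly increasing subsequence has length 7 (e.g. 15, 17, 18, 19, 20, 22, 24).

7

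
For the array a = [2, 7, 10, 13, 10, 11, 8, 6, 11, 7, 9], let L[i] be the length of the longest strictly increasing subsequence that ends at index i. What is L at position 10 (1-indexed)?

dp[i] = 1 + max{dp[j] : j<i, a[j]<a[i]} (or 1 if no such j):
i:      1  2  3  4  5  6  7  8  9 10 11
a[i]:   2  7 10 13 10 11  8  6 11  7  9
dp:     1  2  3  4  3  4  3  2  4  3  4
At index 10 the value is 3.

3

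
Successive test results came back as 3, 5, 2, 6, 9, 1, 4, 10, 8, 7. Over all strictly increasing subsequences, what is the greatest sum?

Let S[i] be the best sum of a strictly increasing subsequence ending at i:
i:      1  2  3  4  5  6  7  8  9 10
a[i]:   3  5  2  6  9  1  4 10  8  7
S:      3  8  2 14 23  1  7 33 22 21
Maximum is 33 (e.g. 3 + 5 + 6 + 9 + 10).

33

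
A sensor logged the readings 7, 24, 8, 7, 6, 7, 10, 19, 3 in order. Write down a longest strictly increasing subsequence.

Patience tails give the LIS length; then backtrack through the dp parents:
7 → extends → [7]
24 → extends → [7, 24]
8 → replaces 24 → [7, 8]
7 → already a tail → [7, 8]
6 → replaces 7 → [6, 8]
7 → replaces 8 → [6, 7]
10 → extends → [6, 7, 10]
19 → extends → [6, 7, 10, 19]
3 → replaces 6 → [3, 7, 10, 19]
Length 4; one witness is 7, 8, 10, 19.

7, 8, 10, 19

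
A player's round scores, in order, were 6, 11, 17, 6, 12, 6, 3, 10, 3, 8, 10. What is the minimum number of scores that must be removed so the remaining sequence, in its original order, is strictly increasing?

8

Fewest deletions = n − (longest strictly increasing subsequence).
i:      1  2  3  4  5  6  7  8  9 10 11
a[i]:   6 11 17  6 12  6  3 10  3  8 10
dp:     1  2  3  1  3  1  1  2  1  2  3
max dp = 3, so deletions = 11 − 3 = 8.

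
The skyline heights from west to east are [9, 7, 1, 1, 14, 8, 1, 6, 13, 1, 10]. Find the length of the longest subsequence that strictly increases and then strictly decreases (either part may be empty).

inc[i] = longest strictly increasing subsequence ending at i; dec[i] = longest strictly decreasing subsequence starting at i:
i:      1  2  3  4  5  6  7  8  9 10 11
a[i]:   9  7  1  1 14  8  1  6 13  1 10
inc:    1  1  1  1  2  2  1  2  3  1  3
dec:    4  3  1  1  4  3  1  2  2  1  1
Best peak at i=5 (value 14): inc=2, dec=4, length 2+4−1 = 5.

5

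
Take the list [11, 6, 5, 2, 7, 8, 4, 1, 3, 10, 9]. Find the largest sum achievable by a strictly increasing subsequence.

Let S[i] be the best sum of a strictly increasing subsequence ending at i:
i:      1  2  3  4  5  6  7  8  9 10 11
a[i]:  11  6  5  2  7  8  4  1  3 10  9
S:     11  6  5  2 13 21  6  1  5 31 30
Maximum is 31 (e.g. 6 + 7 + 8 + 10).

31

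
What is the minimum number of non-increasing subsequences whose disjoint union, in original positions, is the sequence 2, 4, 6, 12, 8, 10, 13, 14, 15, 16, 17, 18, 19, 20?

13

Place each on the leftmost legal pile:
2 → new pile 1 (tops now [2])
4 → new pile 2 (tops now [2, 4])
6 → new pile 3 (tops now [2, 4, 6])
12 → new pile 4 (tops now [2, 4, 6, 12])
8 → pile 4 (tops now [2, 4, 6, 8])
10 → new pile 5 (tops now [2, 4, 6, 8, 10])
13 → new pile 6 (tops now [2, 4, 6, 8, 10, 13])
14 → new pile 7 (tops now [2, 4, 6, 8, 10, 13, 14])
15 → new pile 8 (tops now [2, 4, 6, 8, 10, 13, 14, 15])
16 → new pile 9 (tops now [2, 4, 6, 8, 10, 13, 14, 15, 16])
17 → new pile 10 (tops now [2, 4, 6, 8, 10, 13, 14, 15, 16, 17])
18 → new pile 11 (tops now [2, 4, 6, 8, 10, 13, 14, 15, 16, 17, 18])
19 → new pile 12 (tops now [2, 4, 6, 8, 10, 13, 14, 15, 16, 17, 18, 19])
20 → new pile 13 (tops now [2, 4, 6, 8, 10, 13, 14, 15, 16, 17, 18, 19, 20])
Thirteen piles.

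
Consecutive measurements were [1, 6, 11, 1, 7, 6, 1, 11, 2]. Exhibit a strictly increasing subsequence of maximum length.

1, 6, 7, 11

Patience tails give the LIS length; then backtrack through the dp parents:
1 → extends → [1]
6 → extends → [1, 6]
11 → extends → [1, 6, 11]
1 → already a tail → [1, 6, 11]
7 → replaces 11 → [1, 6, 7]
6 → already a tail → [1, 6, 7]
1 → already a tail → [1, 6, 7]
11 → extends → [1, 6, 7, 11]
2 → replaces 6 → [1, 2, 7, 11]
Length 4; one witness is 1, 6, 7, 11.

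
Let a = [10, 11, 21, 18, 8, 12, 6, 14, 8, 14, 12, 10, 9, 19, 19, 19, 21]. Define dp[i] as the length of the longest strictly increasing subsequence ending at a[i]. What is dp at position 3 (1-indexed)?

dp[i] = 1 + max{dp[j] : j<i, a[j]<a[i]} (or 1 if no such j):
i:      1  2  3  4  5  6  7  8  9 10 11 12 13 14 15 16 17
a[i]:  10 11 21 18  8 12  6 14  8 14 12 10  9 19 19 19 21
dp:     1  2  3  3  1  3  1  4  2  4  3  3  3  5  5  5  6
At index 3 the value is 3.

3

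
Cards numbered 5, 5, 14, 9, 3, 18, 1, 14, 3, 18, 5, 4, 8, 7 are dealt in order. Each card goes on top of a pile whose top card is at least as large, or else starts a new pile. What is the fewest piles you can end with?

4

The minimum number of non-increasing subsequences covering a sequence equals the length of its longest strictly increasing subsequence.
LIS length is 4 (e.g. 5, 9, 14, 18), so 4 piles are needed.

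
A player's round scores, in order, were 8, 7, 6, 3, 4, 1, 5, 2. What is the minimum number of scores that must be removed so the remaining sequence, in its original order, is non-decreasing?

Fewest deletions = n − (longest non-decreasing subsequence).
i:     1 2 3 4 5 6 7 8
a[i]:  8 7 6 3 4 1 5 2
dp:    1 1 1 1 2 1 3 2
max dp = 3, so deletions = 8 − 3 = 5.

5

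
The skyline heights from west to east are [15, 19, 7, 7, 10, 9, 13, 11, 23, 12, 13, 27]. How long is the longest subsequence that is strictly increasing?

6

Track the smallest tail for each achievable length (strict):
15 → extends → [15]
19 → extends → [15, 19]
7 → replaces 15 → [7, 19]
7 → already a tail → [7, 19]
10 → replaces 19 → [7, 10]
9 → replaces 10 → [7, 9]
13 → extends → [7, 9, 13]
11 → replaces 13 → [7, 9, 11]
23 → extends → [7, 9, 11, 23]
12 → replaces 23 → [7, 9, 11, 12]
13 → extends → [7, 9, 11, 12, 13]
27 → extends → [7, 9, 11, 12, 13, 27]
Six tails, so the longest strictly increasing subsequence has length 6 (e.g. 7, 10, 11, 12, 13, 27).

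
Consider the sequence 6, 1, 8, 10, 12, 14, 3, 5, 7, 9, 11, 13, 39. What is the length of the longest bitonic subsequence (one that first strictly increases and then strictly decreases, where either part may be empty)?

8

inc[i] = longest strictly increasing subsequence ending at i; dec[i] = longest strictly decreasing subsequence starting at i:
i:      1  2  3  4  5  6  7  8  9 10 11 12 13
a[i]:   6  1  8 10 12 14  3  5  7  9 11 13 39
inc:    1  1  2  3  4  5  2  3  4  5  6  7  8
dec:    2  1  2  2  2  2  1  1  1  1  1  1  1
Best peak at i=13 (value 39): inc=8, dec=1, length 8+1−1 = 8.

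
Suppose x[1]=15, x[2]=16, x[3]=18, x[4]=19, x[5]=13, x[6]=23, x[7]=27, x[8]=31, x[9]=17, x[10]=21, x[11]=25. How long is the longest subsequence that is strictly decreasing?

Negate each value so 'decreasing' becomes 'increasing', then run patience tails on the negated sequence:
-15 → extends → [-15]
-16 → replaces -15 → [-16]
-18 → replaces -16 → [-18]
-19 → replaces -18 → [-19]
-13 → extends → [-19, -13]
-23 → replaces -19 → [-23, -13]
-27 → replaces -23 → [-27, -13]
-31 → replaces -27 → [-31, -13]
-17 → replaces -13 → [-31, -17]
-21 → replaces -17 → [-31, -21]
-25 → replaces -21 → [-31, -25]
Two tails, so the longest strictly decreasing subsequence of the original has length 2.

2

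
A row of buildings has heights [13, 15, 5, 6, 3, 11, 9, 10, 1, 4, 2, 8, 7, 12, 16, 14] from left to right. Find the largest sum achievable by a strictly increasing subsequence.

Let S[i] be the best sum of a strictly increasing subsequence ending at i:
i:      1  2  3  4  5  6  7  8  9 10 11 12 13 14 15 16
a[i]:  13 15  5  6  3 11  9 10  1  4  2  8  7 12 16 14
S:     13 28  5 11  3 22 20 30  1  7  3 19 18 42 58 56
Maximum is 58 (e.g. 5 + 6 + 9 + 10 + 12 + 16).

58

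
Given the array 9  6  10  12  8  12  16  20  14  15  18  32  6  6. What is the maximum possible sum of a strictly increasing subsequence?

Let S[i] be the best sum of a strictly increasing subsequence ending at i:
i:       1   2   3   4   5   6   7   8   9  10  11  12  13  14
a[i]:    9   6  10  12   8  12  16  20  14  15  18  32   6   6
S:       9   6  19  31  14  31  47  67  45  60  78 110   6   6
Maximum is 110 (e.g. 9 + 10 + 12 + 14 + 15 + 18 + 32).

110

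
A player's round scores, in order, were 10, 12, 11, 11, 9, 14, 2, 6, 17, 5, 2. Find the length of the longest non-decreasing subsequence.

5

Let dp[i] be the length of the longest such subsequence ending at index i:
i:      1  2  3  4  5  6  7  8  9 10 11
a[i]:  10 12 11 11  9 14  2  6 17  5  2
dp:     1  2  2  3  1  4  1  2  5  2  2
Maximum dp value is 5.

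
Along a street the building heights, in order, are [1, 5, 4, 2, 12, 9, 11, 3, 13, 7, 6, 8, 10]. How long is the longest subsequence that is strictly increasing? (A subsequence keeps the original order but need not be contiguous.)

6

Track the smallest tail for each achievable length (strict):
1 → extends → [1]
5 → extends → [1, 5]
4 → replaces 5 → [1, 4]
2 → replaces 4 → [1, 2]
12 → extends → [1, 2, 12]
9 → replaces 12 → [1, 2, 9]
11 → extends → [1, 2, 9, 11]
3 → replaces 9 → [1, 2, 3, 11]
13 → extends → [1, 2, 3, 11, 13]
7 → replaces 11 → [1, 2, 3, 7, 13]
6 → replaces 7 → [1, 2, 3, 6, 13]
8 → replaces 13 → [1, 2, 3, 6, 8]
10 → extends → [1, 2, 3, 6, 8, 10]
Six tails, so the longest strictly increasing subsequence has length 6 (e.g. 1, 2, 3, 7, 8, 10).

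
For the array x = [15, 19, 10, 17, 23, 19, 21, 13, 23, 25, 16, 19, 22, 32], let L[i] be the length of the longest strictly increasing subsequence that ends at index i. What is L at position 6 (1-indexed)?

3

dp[i] = 1 + max{dp[j] : j<i, x[j]<x[i]} (or 1 if no such j):
i:      1  2  3  4  5  6  7  8  9 10 11 12 13 14
x[i]:  15 19 10 17 23 19 21 13 23 25 16 19 22 32
dp:     1  2  1  2  3  3  4  2  5  6  3  4  5  7
At index 6 the value is 3.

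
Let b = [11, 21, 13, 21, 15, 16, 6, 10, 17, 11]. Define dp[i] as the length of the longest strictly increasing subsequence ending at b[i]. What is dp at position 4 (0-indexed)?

3

dp[i] = 1 + max{dp[j] : j<i, b[j]<b[i]} (or 1 if no such j):
i:      0  1  2  3  4  5  6  7  8  9
b[i]:  11 21 13 21 15 16  6 10 17 11
dp:     1  2  2  3  3  4  1  2  5  3
At index 4 the value is 3.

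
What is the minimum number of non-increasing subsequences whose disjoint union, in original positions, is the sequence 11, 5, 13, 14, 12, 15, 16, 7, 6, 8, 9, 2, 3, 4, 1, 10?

5

Place each on the leftmost legal pile:
11 → new pile 1 (tops now [11])
5 → pile 1 (tops now [5])
13 → new pile 2 (tops now [5, 13])
14 → new pile 3 (tops now [5, 13, 14])
12 → pile 2 (tops now [5, 12, 14])
15 → new pile 4 (tops now [5, 12, 14, 15])
16 → new pile 5 (tops now [5, 12, 14, 15, 16])
7 → pile 2 (tops now [5, 7, 14, 15, 16])
6 → pile 2 (tops now [5, 6, 14, 15, 16])
8 → pile 3 (tops now [5, 6, 8, 15, 16])
9 → pile 4 (tops now [5, 6, 8, 9, 16])
2 → pile 1 (tops now [2, 6, 8, 9, 16])
3 → pile 2 (tops now [2, 3, 8, 9, 16])
4 → pile 3 (tops now [2, 3, 4, 9, 16])
1 → pile 1 (tops now [1, 3, 4, 9, 16])
10 → pile 5 (tops now [1, 3, 4, 9, 10])
Five piles.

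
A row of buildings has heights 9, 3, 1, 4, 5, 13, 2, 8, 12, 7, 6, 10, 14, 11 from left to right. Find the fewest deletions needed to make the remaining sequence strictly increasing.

Fewest deletions = n − (longest strictly increasing subsequence).
Patience tails:
9 → extends → [9]
3 → replaces 9 → [3]
1 → replaces 3 → [1]
4 → extends → [1, 4]
5 → extends → [1, 4, 5]
13 → extends → [1, 4, 5, 13]
2 → replaces 4 → [1, 2, 5, 13]
8 → replaces 13 → [1, 2, 5, 8]
12 → extends → [1, 2, 5, 8, 12]
7 → replaces 8 → [1, 2, 5, 7, 12]
6 → replaces 7 → [1, 2, 5, 6, 12]
10 → replaces 12 → [1, 2, 5, 6, 10]
14 → extends → [1, 2, 5, 6, 10, 14]
11 → replaces 14 → [1, 2, 5, 6, 10, 11]
Longest strictly increasing subsequence has length 6, so deletions = 14 − 6 = 8.

8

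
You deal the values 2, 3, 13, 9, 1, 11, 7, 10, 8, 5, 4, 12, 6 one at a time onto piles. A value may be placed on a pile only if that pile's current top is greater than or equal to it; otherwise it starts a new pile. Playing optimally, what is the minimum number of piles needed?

5

Place each on the leftmost legal pile:
2 → new pile 1 (tops now [2])
3 → new pile 2 (tops now [2, 3])
13 → new pile 3 (tops now [2, 3, 13])
9 → pile 3 (tops now [2, 3, 9])
1 → pile 1 (tops now [1, 3, 9])
11 → new pile 4 (tops now [1, 3, 9, 11])
7 → pile 3 (tops now [1, 3, 7, 11])
10 → pile 4 (tops now [1, 3, 7, 10])
8 → pile 4 (tops now [1, 3, 7, 8])
5 → pile 3 (tops now [1, 3, 5, 8])
4 → pile 3 (tops now [1, 3, 4, 8])
12 → new pile 5 (tops now [1, 3, 4, 8, 12])
6 → pile 4 (tops now [1, 3, 4, 6, 12])
Five piles.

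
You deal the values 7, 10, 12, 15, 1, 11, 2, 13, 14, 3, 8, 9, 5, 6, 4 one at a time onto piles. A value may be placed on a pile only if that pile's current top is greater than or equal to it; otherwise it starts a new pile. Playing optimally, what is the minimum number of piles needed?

5

The minimum number of non-increasing subsequences covering a sequence equals the length of its longest strictly increasing subsequence.
LIS length is 5 (e.g. 7, 10, 12, 13, 14), so 5 piles are needed.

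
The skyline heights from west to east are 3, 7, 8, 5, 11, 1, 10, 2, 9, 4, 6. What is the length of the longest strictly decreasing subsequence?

Negate each value so 'decreasing' becomes 'increasing', then run patience tails on the negated sequence:
-3 → extends → [-3]
-7 → replaces -3 → [-7]
-8 → replaces -7 → [-8]
-5 → extends → [-8, -5]
-11 → replaces -8 → [-11, -5]
-1 → extends → [-11, -5, -1]
-10 → replaces -5 → [-11, -10, -1]
-2 → replaces -1 → [-11, -10, -2]
-9 → replaces -2 → [-11, -10, -9]
-4 → extends → [-11, -10, -9, -4]
-6 → replaces -4 → [-11, -10, -9, -6]
Four tails, so the longest strictly decreasing subsequence of the original has length 4.

4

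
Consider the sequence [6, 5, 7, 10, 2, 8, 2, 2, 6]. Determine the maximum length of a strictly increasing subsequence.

Track the smallest tail for each achievable length (strict):
6 → extends → [6]
5 → replaces 6 → [5]
7 → extends → [5, 7]
10 → extends → [5, 7, 10]
2 → replaces 5 → [2, 7, 10]
8 → replaces 10 → [2, 7, 8]
2 → already a tail → [2, 7, 8]
2 → already a tail → [2, 7, 8]
6 → replaces 7 → [2, 6, 8]
Three tails, so the longest strictly increasing subsequence has length 3 (e.g. 6, 7, 10).

3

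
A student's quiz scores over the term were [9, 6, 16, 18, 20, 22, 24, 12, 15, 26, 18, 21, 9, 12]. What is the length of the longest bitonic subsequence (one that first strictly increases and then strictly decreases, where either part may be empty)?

9

inc[i] = longest strictly increasing subsequence ending at i; dec[i] = longest strictly decreasing subsequence starting at i:
i:      1  2  3  4  5  6  7  8  9 10 11 12 13 14
a[i]:   9  6 16 18 20 22 24 12 15 26 18 21  9 12
inc:    1  1  2  3  4  5  6  2  3  7  4  5  2  3
dec:    2  1  3  3  3  3  3  2  2  3  2  2  1  1
Best peak at i=10 (value 26): inc=7, dec=3, length 7+3−1 = 9.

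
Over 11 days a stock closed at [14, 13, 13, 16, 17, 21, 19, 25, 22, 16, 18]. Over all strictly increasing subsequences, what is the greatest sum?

93

Let S[i] be the best sum of a strictly increasing subsequence ending at i:
i:      1  2  3  4  5  6  7  8  9 10 11
a[i]:  14 13 13 16 17 21 19 25 22 16 18
S:     14 13 13 30 47 68 66 93 90 30 65
Maximum is 93 (e.g. 14 + 16 + 17 + 21 + 25).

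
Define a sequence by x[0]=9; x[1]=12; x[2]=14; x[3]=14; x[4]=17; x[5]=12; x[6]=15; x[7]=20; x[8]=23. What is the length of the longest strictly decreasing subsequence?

2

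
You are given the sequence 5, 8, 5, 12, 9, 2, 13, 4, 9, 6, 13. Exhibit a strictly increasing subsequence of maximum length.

Patience tails give the LIS length; then backtrack through the dp parents:
5 → extends → [5]
8 → extends → [5, 8]
5 → already a tail → [5, 8]
12 → extends → [5, 8, 12]
9 → replaces 12 → [5, 8, 9]
2 → replaces 5 → [2, 8, 9]
13 → extends → [2, 8, 9, 13]
4 → replaces 8 → [2, 4, 9, 13]
9 → already a tail → [2, 4, 9, 13]
6 → replaces 9 → [2, 4, 6, 13]
13 → already a tail → [2, 4, 6, 13]
Length 4; one witness is 5, 8, 12, 13.

5, 8, 12, 13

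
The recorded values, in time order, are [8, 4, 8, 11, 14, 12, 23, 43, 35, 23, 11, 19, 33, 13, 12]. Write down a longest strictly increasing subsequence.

Patience tails give the LIS length; then backtrack through the dp parents:
8 → extends → [8]
4 → replaces 8 → [4]
8 → extends → [4, 8]
11 → extends → [4, 8, 11]
14 → extends → [4, 8, 11, 14]
12 → replaces 14 → [4, 8, 11, 12]
23 → extends → [4, 8, 11, 12, 23]
43 → extends → [4, 8, 11, 12, 23, 43]
35 → replaces 43 → [4, 8, 11, 12, 23, 35]
23 → already a tail → [4, 8, 11, 12, 23, 35]
11 → already a tail → [4, 8, 11, 12, 23, 35]
19 → replaces 23 → [4, 8, 11, 12, 19, 35]
33 → replaces 35 → [4, 8, 11, 12, 19, 33]
13 → replaces 19 → [4, 8, 11, 12, 13, 33]
12 → already a tail → [4, 8, 11, 12, 13, 33]
Length 6; one witness is 4, 8, 11, 14, 23, 43.

4, 8, 11, 14, 23, 43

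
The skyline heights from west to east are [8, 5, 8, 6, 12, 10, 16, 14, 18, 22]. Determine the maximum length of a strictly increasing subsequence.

6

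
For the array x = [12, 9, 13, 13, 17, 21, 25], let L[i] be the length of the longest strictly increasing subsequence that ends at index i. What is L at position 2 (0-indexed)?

dp[i] = 1 + max{dp[j] : j<i, x[j]<x[i]} (or 1 if no such j):
i:      0  1  2  3  4  5  6
x[i]:  12  9 13 13 17 21 25
dp:     1  1  2  2  3  4  5
At index 2 the value is 2.

2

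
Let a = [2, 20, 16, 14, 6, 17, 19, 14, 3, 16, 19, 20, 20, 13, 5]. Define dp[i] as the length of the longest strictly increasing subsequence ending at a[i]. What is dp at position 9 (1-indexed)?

2

dp[i] = 1 + max{dp[j] : j<i, a[j]<a[i]} (or 1 if no such j):
i:      1  2  3  4  5  6  7  8  9 10 11 12 13 14 15
a[i]:   2 20 16 14  6 17 19 14  3 16 19 20 20 13  5
dp:     1  2  2  2  2  3  4  3  2  4  5  6  6  3  3
At index 9 the value is 2.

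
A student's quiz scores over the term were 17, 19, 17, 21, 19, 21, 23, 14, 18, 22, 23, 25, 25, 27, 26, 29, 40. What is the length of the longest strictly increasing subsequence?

Track the smallest tail for each achievable length (strict):
17 → extends → [17]
19 → extends → [17, 19]
17 → already a tail → [17, 19]
21 → extends → [17, 19, 21]
19 → already a tail → [17, 19, 21]
21 → already a tail → [17, 19, 21]
23 → extends → [17, 19, 21, 23]
14 → replaces 17 → [14, 19, 21, 23]
18 → replaces 19 → [14, 18, 21, 23]
22 → replaces 23 → [14, 18, 21, 22]
23 → extends → [14, 18, 21, 22, 23]
25 → extends → [14, 18, 21, 22, 23, 25]
25 → already a tail → [14, 18, 21, 22, 23, 25]
27 → extends → [14, 18, 21, 22, 23, 25, 27]
26 → replaces 27 → [14, 18, 21, 22, 23, 25, 26]
29 → extends → [14, 18, 21, 22, 23, 25, 26, 29]
40 → extends → [14, 18, 21, 22, 23, 25, 26, 29, 40]
Nine tails, so the longest strictly increasing subsequence has length 9 (e.g. 17, 19, 21, 22, 23, 25, 27, 29, 40).

9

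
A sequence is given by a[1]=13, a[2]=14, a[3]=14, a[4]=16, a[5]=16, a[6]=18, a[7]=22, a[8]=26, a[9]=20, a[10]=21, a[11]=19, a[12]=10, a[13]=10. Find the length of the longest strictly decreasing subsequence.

Negate each value so 'decreasing' becomes 'increasing', then run patience tails on the negated sequence:
-13 → extends → [-13]
-14 → replaces -13 → [-14]
-14 → already a tail → [-14]
-16 → replaces -14 → [-16]
-16 → already a tail → [-16]
-18 → replaces -16 → [-18]
-22 → replaces -18 → [-22]
-26 → replaces -22 → [-26]
-20 → extends → [-26, -20]
-21 → replaces -20 → [-26, -21]
-19 → extends → [-26, -21, -19]
-10 → extends → [-26, -21, -19, -10]
-10 → already a tail → [-26, -21, -19, -10]
Four tails, so the longest strictly decreasing subsequence of the original has length 4.

4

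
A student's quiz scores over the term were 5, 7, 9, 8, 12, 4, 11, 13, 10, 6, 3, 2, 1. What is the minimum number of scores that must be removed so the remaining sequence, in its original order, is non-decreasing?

Fewest deletions = n − (longest non-decreasing subsequence).
i:      1  2  3  4  5  6  7  8  9 10 11 12 13
a[i]:   5  7  9  8 12  4 11 13 10  6  3  2  1
dp:     1  2  3  3  4  1  4  5  4  2  1  1  1
max dp = 5, so deletions = 13 − 5 = 8.

8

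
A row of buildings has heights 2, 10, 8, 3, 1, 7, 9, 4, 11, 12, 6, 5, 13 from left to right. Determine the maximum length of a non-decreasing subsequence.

Track the smallest tail for each achievable length (allowing ties):
2 → extends → [2]
10 → extends → [2, 10]
8 → replaces 10 → [2, 8]
3 → replaces 8 → [2, 3]
1 → replaces 2 → [1, 3]
7 → extends → [1, 3, 7]
9 → extends → [1, 3, 7, 9]
4 → replaces 7 → [1, 3, 4, 9]
11 → extends → [1, 3, 4, 9, 11]
12 → extends → [1, 3, 4, 9, 11, 12]
6 → replaces 9 → [1, 3, 4, 6, 11, 12]
5 → replaces 6 → [1, 3, 4, 5, 11, 12]
13 → extends → [1, 3, 4, 5, 11, 12, 13]
Seven tails, so the longest non-decreasing subsequence has length 7 (e.g. 2, 3, 7, 9, 11, 12, 13).

7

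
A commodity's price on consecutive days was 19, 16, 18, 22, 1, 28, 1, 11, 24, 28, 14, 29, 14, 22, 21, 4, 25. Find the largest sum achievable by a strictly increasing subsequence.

137

Let S[i] be the best sum of a strictly increasing subsequence ending at i:
i:       1   2   3   4   5   6   7   8   9  10  11  12  13  14  15  16  17
a[i]:   19  16  18  22   1  28   1  11  24  28  14  29  14  22  21   4  25
S:      19  16  34  56   1  84   1  12  80 108  26 137  26  56  55   5 105
Maximum is 137 (e.g. 16 + 18 + 22 + 24 + 28 + 29).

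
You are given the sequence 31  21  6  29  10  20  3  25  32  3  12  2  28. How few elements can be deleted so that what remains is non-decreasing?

Fewest deletions = n − (longest non-decreasing subsequence).
i:      1  2  3  4  5  6  7  8  9 10 11 12 13
a[i]:  31 21  6 29 10 20  3 25 32  3 12  2 28
dp:     1  1  1  2  2  3  1  4  5  2  3  1  5
max dp = 5, so deletions = 13 − 5 = 8.

8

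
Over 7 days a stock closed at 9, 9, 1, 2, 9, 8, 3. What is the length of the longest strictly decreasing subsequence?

Let dp[i] be the longest strictly decreasing subsequence ending at i:
i:     1 2 3 4 5 6 7
a[i]:  9 9 1 2 9 8 3
dp:    1 1 2 2 1 2 3
Maximum is 3.

3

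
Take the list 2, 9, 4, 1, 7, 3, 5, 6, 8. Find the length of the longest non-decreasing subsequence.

5

Let dp[i] be the length of the longest such subsequence ending at index i:
i:     1 2 3 4 5 6 7 8 9
a[i]:  2 9 4 1 7 3 5 6 8
dp:    1 2 2 1 3 2 3 4 5
Maximum dp value is 5.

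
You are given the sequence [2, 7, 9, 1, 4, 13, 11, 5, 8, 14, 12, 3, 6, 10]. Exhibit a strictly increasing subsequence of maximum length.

2, 7, 9, 13, 14

Patience tails give the LIS length; then backtrack through the dp parents:
2 → extends → [2]
7 → extends → [2, 7]
9 → extends → [2, 7, 9]
1 → replaces 2 → [1, 7, 9]
4 → replaces 7 → [1, 4, 9]
13 → extends → [1, 4, 9, 13]
11 → replaces 13 → [1, 4, 9, 11]
5 → replaces 9 → [1, 4, 5, 11]
8 → replaces 11 → [1, 4, 5, 8]
14 → extends → [1, 4, 5, 8, 14]
12 → replaces 14 → [1, 4, 5, 8, 12]
3 → replaces 4 → [1, 3, 5, 8, 12]
6 → replaces 8 → [1, 3, 5, 6, 12]
10 → replaces 12 → [1, 3, 5, 6, 10]
Length 5; one witness is 2, 7, 9, 13, 14.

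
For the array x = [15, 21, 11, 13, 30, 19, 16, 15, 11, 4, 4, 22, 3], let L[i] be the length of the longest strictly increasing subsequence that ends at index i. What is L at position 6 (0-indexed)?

dp[i] = 1 + max{dp[j] : j<i, x[j]<x[i]} (or 1 if no such j):
i:      0  1  2  3  4  5  6  7  8  9 10 11 12
x[i]:  15 21 11 13 30 19 16 15 11  4  4 22  3
dp:     1  2  1  2  3  3  3  3  1  1  1  4  1
At index 6 the value is 3.

3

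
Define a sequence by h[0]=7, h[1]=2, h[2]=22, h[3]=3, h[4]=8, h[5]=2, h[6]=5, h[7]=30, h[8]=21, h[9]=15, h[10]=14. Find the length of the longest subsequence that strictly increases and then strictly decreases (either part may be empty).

inc[i] = longest strictly increasing subsequence ending at i; dec[i] = longest strictly decreasing subsequence starting at i:
i:      0  1  2  3  4  5  6  7  8  9 10
h[i]:   7  2 22  3  8  2  5 30 21 15 14
inc:    1  1  2  2  3  1  3  4  4  4  4
dec:    3  1  4  2  2  1  1  4  3  2  1
Best peak at i=7 (value 30): inc=4, dec=4, length 4+4−1 = 7.

7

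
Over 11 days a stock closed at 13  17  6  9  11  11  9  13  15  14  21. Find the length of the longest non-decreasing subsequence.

7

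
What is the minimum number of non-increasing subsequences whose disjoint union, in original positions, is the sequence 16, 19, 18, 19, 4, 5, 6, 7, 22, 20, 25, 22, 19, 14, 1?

6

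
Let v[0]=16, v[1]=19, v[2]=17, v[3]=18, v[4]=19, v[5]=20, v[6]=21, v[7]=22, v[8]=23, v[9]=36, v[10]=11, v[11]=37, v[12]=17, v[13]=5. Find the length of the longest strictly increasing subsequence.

Track the smallest tail for each achievable length (strict):
16 → extends → [16]
19 → extends → [16, 19]
17 → replaces 19 → [16, 17]
18 → extends → [16, 17, 18]
19 → extends → [16, 17, 18, 19]
20 → extends → [16, 17, 18, 19, 20]
21 → extends → [16, 17, 18, 19, 20, 21]
22 → extends → [16, 17, 18, 19, 20, 21, 22]
23 → extends → [16, 17, 18, 19, 20, 21, 22, 23]
36 → extends → [16, 17, 18, 19, 20, 21, 22, 23, 36]
11 → replaces 16 → [11, 17, 18, 19, 20, 21, 22, 23, 36]
37 → extends → [11, 17, 18, 19, 20, 21, 22, 23, 36, 37]
17 → already a tail → [11, 17, 18, 19, 20, 21, 22, 23, 36, 37]
5 → replaces 11 → [5, 17, 18, 19, 20, 21, 22, 23, 36, 37]
Ten tails, so the longest strictly increasing subsequence has length 10 (e.g. 16, 17, 18, 19, 20, 21, 22, 23, 36, 37).

10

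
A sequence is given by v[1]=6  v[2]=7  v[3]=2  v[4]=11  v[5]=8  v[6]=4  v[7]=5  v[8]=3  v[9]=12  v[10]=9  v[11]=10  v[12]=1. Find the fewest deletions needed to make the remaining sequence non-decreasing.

7

Fewest deletions = n − (longest non-decreasing subsequence).
Patience tails:
6 → extends → [6]
7 → extends → [6, 7]
2 → replaces 6 → [2, 7]
11 → extends → [2, 7, 11]
8 → replaces 11 → [2, 7, 8]
4 → replaces 7 → [2, 4, 8]
5 → replaces 8 → [2, 4, 5]
3 → replaces 4 → [2, 3, 5]
12 → extends → [2, 3, 5, 12]
9 → replaces 12 → [2, 3, 5, 9]
10 → extends → [2, 3, 5, 9, 10]
1 → replaces 2 → [1, 3, 5, 9, 10]
Longest non-decreasing subsequence has length 5, so deletions = 12 − 5 = 7.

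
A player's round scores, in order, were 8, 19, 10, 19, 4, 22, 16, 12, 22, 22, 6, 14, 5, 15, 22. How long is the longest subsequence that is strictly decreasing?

Let dp[i] be the longest strictly decreasing subsequence ending at i:
i:      1  2  3  4  5  6  7  8  9 10 11 12 13 14 15
a[i]:   8 19 10 19  4 22 16 12 22 22  6 14  5 15 22
dp:     1  1  2  1  3  1  2  3  1  1  4  3  5  3  1
Maximum is 5.

5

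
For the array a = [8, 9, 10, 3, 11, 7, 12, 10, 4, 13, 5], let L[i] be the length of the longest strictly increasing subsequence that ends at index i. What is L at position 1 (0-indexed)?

2

dp[i] = 1 + max{dp[j] : j<i, a[j]<a[i]} (or 1 if no such j):
i:      0  1  2  3  4  5  6  7  8  9 10
a[i]:   8  9 10  3 11  7 12 10  4 13  5
dp:     1  2  3  1  4  2  5  3  2  6  3
At index 1 the value is 2.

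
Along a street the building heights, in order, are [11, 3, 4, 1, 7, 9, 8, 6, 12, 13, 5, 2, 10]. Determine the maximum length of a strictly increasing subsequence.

6

Track the smallest tail for each achievable length (strict):
11 → extends → [11]
3 → replaces 11 → [3]
4 → extends → [3, 4]
1 → replaces 3 → [1, 4]
7 → extends → [1, 4, 7]
9 → extends → [1, 4, 7, 9]
8 → replaces 9 → [1, 4, 7, 8]
6 → replaces 7 → [1, 4, 6, 8]
12 → extends → [1, 4, 6, 8, 12]
13 → extends → [1, 4, 6, 8, 12, 13]
5 → replaces 6 → [1, 4, 5, 8, 12, 13]
2 → replaces 4 → [1, 2, 5, 8, 12, 13]
10 → replaces 12 → [1, 2, 5, 8, 10, 13]
Six tails, so the longest strictly increasing subsequence has length 6 (e.g. 3, 4, 7, 9, 12, 13).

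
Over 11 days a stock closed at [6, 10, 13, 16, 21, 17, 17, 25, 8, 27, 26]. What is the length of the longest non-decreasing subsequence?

Track the smallest tail for each achievable length (allowing ties):
6 → extends → [6]
10 → extends → [6, 10]
13 → extends → [6, 10, 13]
16 → extends → [6, 10, 13, 16]
21 → extends → [6, 10, 13, 16, 21]
17 → replaces 21 → [6, 10, 13, 16, 17]
17 → extends → [6, 10, 13, 16, 17, 17]
25 → extends → [6, 10, 13, 16, 17, 17, 25]
8 → replaces 10 → [6, 8, 13, 16, 17, 17, 25]
27 → extends → [6, 8, 13, 16, 17, 17, 25, 27]
26 → replaces 27 → [6, 8, 13, 16, 17, 17, 25, 26]
Eight tails, so the longest non-decreasing subsequence has length 8 (e.g. 6, 10, 13, 16, 17, 17, 25, 27).

8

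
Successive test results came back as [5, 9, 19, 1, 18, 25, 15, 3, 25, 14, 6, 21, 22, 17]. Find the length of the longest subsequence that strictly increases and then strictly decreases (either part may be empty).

inc[i] = longest strictly increasing subsequence ending at i; dec[i] = longest strictly decreasing subsequence starting at i:
i:      1  2  3  4  5  6  7  8  9 10 11 12 13 14
a[i]:   5  9 19  1 18 25 15  3 25 14  6 21 22 17
inc:    1  2  3  1  3  4  3  2  4  3  3  4  5  4
dec:    2  2  5  1  4  4  3  1  3  2  1  2  2  1
Best peak at i=3 (value 19): inc=3, dec=5, length 3+5−1 = 7.

7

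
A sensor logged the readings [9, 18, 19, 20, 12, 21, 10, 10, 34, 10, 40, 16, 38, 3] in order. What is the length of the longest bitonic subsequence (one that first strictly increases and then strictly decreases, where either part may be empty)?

9

inc[i] = longest strictly increasing subsequence ending at i; dec[i] = longest strictly decreasing subsequence starting at i:
i:      1  2  3  4  5  6  7  8  9 10 11 12 13 14
a[i]:   9 18 19 20 12 21 10 10 34 10 40 16 38  3
inc:    1  2  3  4  2  5  2  2  6  2  7  3  7  1
dec:    2  4  4  4  3  3  2  2  3  2  3  2  2  1
Best peak at i=11 (value 40): inc=7, dec=3, length 7+3−1 = 9.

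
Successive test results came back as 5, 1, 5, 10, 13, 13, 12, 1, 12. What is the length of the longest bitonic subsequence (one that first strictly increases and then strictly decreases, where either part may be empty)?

6

inc[i] = longest strictly increasing subsequence ending at i; dec[i] = longest strictly decreasing subsequence starting at i:
i:      1  2  3  4  5  6  7  8  9
a[i]:   5  1  5 10 13 13 12  1 12
inc:    1  1  2  3  4  4  4  1  4
dec:    2  1  2  2  3  3  2  1  1
Best peak at i=5 (value 13): inc=4, dec=3, length 4+3−1 = 6.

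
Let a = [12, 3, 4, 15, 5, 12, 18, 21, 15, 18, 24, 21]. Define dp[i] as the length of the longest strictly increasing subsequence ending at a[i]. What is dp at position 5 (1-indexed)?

3

dp[i] = 1 + max{dp[j] : j<i, a[j]<a[i]} (or 1 if no such j):
i:      1  2  3  4  5  6  7  8  9 10 11 12
a[i]:  12  3  4 15  5 12 18 21 15 18 24 21
dp:     1  1  2  3  3  4  5  6  5  6  7  7
At index 5 the value is 3.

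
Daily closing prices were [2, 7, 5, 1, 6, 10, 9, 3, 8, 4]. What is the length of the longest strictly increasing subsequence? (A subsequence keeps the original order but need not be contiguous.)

Let dp[i] be the length of the longest such subsequence ending at index i:
i:      1  2  3  4  5  6  7  8  9 10
a[i]:   2  7  5  1  6 10  9  3  8  4
dp:     1  2  2  1  3  4  4  2  4  3
Maximum dp value is 4.

4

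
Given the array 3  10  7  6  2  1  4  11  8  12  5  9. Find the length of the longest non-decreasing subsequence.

Let dp[i] be the length of the longest such subsequence ending at index i:
i:      1  2  3  4  5  6  7  8  9 10 11 12
a[i]:   3 10  7  6  2  1  4 11  8 12  5  9
dp:     1  2  2  2  1  1  2  3  3  4  3  4
Maximum dp value is 4.

4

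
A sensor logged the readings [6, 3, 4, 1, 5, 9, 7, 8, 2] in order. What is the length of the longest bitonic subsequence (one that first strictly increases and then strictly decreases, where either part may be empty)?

inc[i] = longest strictly increasing subsequence ending at i; dec[i] = longest strictly decreasing subsequence starting at i:
i:     1 2 3 4 5 6 7 8 9
a[i]:  6 3 4 1 5 9 7 8 2
inc:   1 1 2 1 3 4 4 5 2
dec:   3 2 2 1 2 3 2 2 1
Best peak at i=6 (value 9): inc=4, dec=3, length 4+3−1 = 6.

6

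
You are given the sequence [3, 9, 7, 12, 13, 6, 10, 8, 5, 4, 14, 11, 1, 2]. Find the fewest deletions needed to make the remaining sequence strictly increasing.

Fewest deletions = n − (longest strictly increasing subsequence).
i:      1  2  3  4  5  6  7  8  9 10 11 12 13 14
a[i]:   3  9  7 12 13  6 10  8  5  4 14 11  1  2
dp:     1  2  2  3  4  2  3  3  2  2  5  4  1  2
max dp = 5, so deletions = 14 − 5 = 9.

9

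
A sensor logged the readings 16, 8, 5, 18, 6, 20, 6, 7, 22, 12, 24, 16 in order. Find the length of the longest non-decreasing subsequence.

Let dp[i] be the length of the longest such subsequence ending at index i:
i:      1  2  3  4  5  6  7  8  9 10 11 12
a[i]:  16  8  5 18  6 20  6  7 22 12 24 16
dp:     1  1  1  2  2  3  3  4  5  5  6  6
Maximum dp value is 6.

6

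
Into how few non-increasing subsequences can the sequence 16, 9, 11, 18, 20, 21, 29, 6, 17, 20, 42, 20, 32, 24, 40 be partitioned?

8

Place each on the leftmost legal pile:
16 → new pile 1 (tops now [16])
9 → pile 1 (tops now [9])
11 → new pile 2 (tops now [9, 11])
18 → new pile 3 (tops now [9, 11, 18])
20 → new pile 4 (tops now [9, 11, 18, 20])
21 → new pile 5 (tops now [9, 11, 18, 20, 21])
29 → new pile 6 (tops now [9, 11, 18, 20, 21, 29])
6 → pile 1 (tops now [6, 11, 18, 20, 21, 29])
17 → pile 3 (tops now [6, 11, 17, 20, 21, 29])
20 → pile 4 (tops now [6, 11, 17, 20, 21, 29])
42 → new pile 7 (tops now [6, 11, 17, 20, 21, 29, 42])
20 → pile 4 (tops now [6, 11, 17, 20, 21, 29, 42])
32 → pile 7 (tops now [6, 11, 17, 20, 21, 29, 32])
24 → pile 6 (tops now [6, 11, 17, 20, 21, 24, 32])
40 → new pile 8 (tops now [6, 11, 17, 20, 21, 24, 32, 40])
Eight piles.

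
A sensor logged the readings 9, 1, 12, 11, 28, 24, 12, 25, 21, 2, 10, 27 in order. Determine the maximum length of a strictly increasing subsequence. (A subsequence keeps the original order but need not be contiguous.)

5

Track the smallest tail for each achievable length (strict):
9 → extends → [9]
1 → replaces 9 → [1]
12 → extends → [1, 12]
11 → replaces 12 → [1, 11]
28 → extends → [1, 11, 28]
24 → replaces 28 → [1, 11, 24]
12 → replaces 24 → [1, 11, 12]
25 → extends → [1, 11, 12, 25]
21 → replaces 25 → [1, 11, 12, 21]
2 → replaces 11 → [1, 2, 12, 21]
10 → replaces 12 → [1, 2, 10, 21]
27 → extends → [1, 2, 10, 21, 27]
Five tails, so the longest strictly increasing subsequence has length 5 (e.g. 9, 12, 24, 25, 27).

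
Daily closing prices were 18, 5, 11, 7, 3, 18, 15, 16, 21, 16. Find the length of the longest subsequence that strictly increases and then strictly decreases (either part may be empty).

6

inc[i] = longest strictly increasing subsequence ending at i; dec[i] = longest strictly decreasing subsequence starting at i:
i:      1  2  3  4  5  6  7  8  9 10
a[i]:  18  5 11  7  3 18 15 16 21 16
inc:    1  1  2  2  1  3  3  4  5  4
dec:    4  2  3  2  1  2  1  1  2  1
Best peak at i=9 (value 21): inc=5, dec=2, length 5+2−1 = 6.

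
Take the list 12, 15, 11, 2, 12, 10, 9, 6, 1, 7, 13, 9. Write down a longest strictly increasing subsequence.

2, 6, 7, 13

Patience tails give the LIS length; then backtrack through the dp parents:
12 → extends → [12]
15 → extends → [12, 15]
11 → replaces 12 → [11, 15]
2 → replaces 11 → [2, 15]
12 → replaces 15 → [2, 12]
10 → replaces 12 → [2, 10]
9 → replaces 10 → [2, 9]
6 → replaces 9 → [2, 6]
1 → replaces 2 → [1, 6]
7 → extends → [1, 6, 7]
13 → extends → [1, 6, 7, 13]
9 → replaces 13 → [1, 6, 7, 9]
Length 4; one witness is 2, 6, 7, 13.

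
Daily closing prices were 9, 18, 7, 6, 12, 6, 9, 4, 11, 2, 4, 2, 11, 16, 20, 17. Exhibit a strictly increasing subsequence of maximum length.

Patience tails give the LIS length; then backtrack through the dp parents:
9 → extends → [9]
18 → extends → [9, 18]
7 → replaces 9 → [7, 18]
6 → replaces 7 → [6, 18]
12 → replaces 18 → [6, 12]
6 → already a tail → [6, 12]
9 → replaces 12 → [6, 9]
4 → replaces 6 → [4, 9]
11 → extends → [4, 9, 11]
2 → replaces 4 → [2, 9, 11]
4 → replaces 9 → [2, 4, 11]
2 → already a tail → [2, 4, 11]
11 → already a tail → [2, 4, 11]
16 → extends → [2, 4, 11, 16]
20 → extends → [2, 4, 11, 16, 20]
17 → replaces 20 → [2, 4, 11, 16, 17]
Length 5; one witness is 7, 9, 11, 16, 20.

7, 9, 11, 16, 20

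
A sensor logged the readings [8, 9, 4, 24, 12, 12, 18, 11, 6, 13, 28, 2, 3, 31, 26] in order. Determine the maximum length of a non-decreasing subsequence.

7

Let dp[i] be the length of the longest such subsequence ending at index i:
i:      1  2  3  4  5  6  7  8  9 10 11 12 13 14 15
a[i]:   8  9  4 24 12 12 18 11  6 13 28  2  3 31 26
dp:     1  2  1  3  3  4  5  3  2  5  6  1  2  7  6
Maximum dp value is 7.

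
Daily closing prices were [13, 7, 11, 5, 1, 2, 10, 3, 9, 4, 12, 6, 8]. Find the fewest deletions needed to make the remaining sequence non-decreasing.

Fewest deletions = n − (longest non-decreasing subsequence).
Patience tails:
13 → extends → [13]
7 → replaces 13 → [7]
11 → extends → [7, 11]
5 → replaces 7 → [5, 11]
1 → replaces 5 → [1, 11]
2 → replaces 11 → [1, 2]
10 → extends → [1, 2, 10]
3 → replaces 10 → [1, 2, 3]
9 → extends → [1, 2, 3, 9]
4 → replaces 9 → [1, 2, 3, 4]
12 → extends → [1, 2, 3, 4, 12]
6 → replaces 12 → [1, 2, 3, 4, 6]
8 → extends → [1, 2, 3, 4, 6, 8]
Longest non-decreasing subsequence has length 6, so deletions = 13 − 6 = 7.

7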